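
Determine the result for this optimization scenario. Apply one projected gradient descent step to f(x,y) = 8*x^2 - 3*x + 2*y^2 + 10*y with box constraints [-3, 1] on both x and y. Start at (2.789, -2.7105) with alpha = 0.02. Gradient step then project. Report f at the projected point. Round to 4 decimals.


Step 1: Compute gradient at (2.789, -2.7105).
grad_x = 2*8*2.789 - 3 = 41.624
grad_y = 2*2*-2.7105 + 10 = -0.842
Step 2: Gradient step.
x_raw = 2.789 - 0.02*41.624 = 1.9565
y_raw = -2.7105 - 0.02*-0.842 = -2.6937
Step 3: Project onto [-3, 1].
x_proj = clip(1.9565) = 1.0
y_proj = clip(-2.6937) = -2.6937
Step 4: Evaluate f.
f(1.0, -2.6937) = -7.425


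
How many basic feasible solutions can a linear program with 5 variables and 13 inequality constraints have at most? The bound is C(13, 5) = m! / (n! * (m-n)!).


Each vertex corresponds to some choice of n active constraints out of m, so the number of vertices is at most C(m, n) = m! / (n!(m-n)!).
m = 13, n = 5
Numerator: 13 * 12 * 11 * 10 * 9
Denominator: 5! = 120
C(13, 5) = 1287


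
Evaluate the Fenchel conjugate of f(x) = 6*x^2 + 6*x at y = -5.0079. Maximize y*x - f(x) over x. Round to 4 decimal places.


f*(y) = sup_x {y*x - a*x^2 - b*x} = sup_x {(y-b)*x - a*x^2}
FOC: (y - b) - 2a*x = 0 => x* = (y - b)/(2a)
x* = (-5.0079 - 6)/(2*6) = -0.9173
f*(-5.0079) = (y-b)^2/(4a) = (-5.0079 - 6)^2/(4*6)
= 121.1739/24 = 5.0489


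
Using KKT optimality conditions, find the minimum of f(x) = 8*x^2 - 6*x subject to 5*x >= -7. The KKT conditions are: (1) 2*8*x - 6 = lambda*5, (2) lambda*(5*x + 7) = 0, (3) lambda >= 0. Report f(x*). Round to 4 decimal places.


Step 1: Try lambda = 0 (constraint inactive).
Stationarity: 2*8*x - 6 = 0
x* = 6/(2*8) = 0.375
Check constraint: 5*0.375 = 1.875 >= -7 -- satisfied.
Step 2: Compute optimal value.
f(x*) = 8*0.375^2 - 6*0.375 = -1.125


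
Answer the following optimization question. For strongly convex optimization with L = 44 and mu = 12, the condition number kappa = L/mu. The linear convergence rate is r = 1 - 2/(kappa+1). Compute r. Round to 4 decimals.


Step 1: Compute the condition number.
kappa = L/mu = 44/12 = 3.6667
Step 2: Compute the convergence rate.
r = 1 - 2/(kappa + 1) = 1 - 2*mu/(L + mu) = (L - mu)/(L + mu) = 32/56 = 0.5714


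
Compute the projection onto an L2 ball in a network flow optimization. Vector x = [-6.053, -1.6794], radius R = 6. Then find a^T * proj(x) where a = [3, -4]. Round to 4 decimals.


Step 1: Compute ||x|| (intermediates to 6 decimals).
||x|| = sqrt((-6.053)^2 + (-1.6794)^2) = 6.281655
Step 2: Project.
Since ||x|| > R, scale = R/||x|| = 6/6.281655 = 0.955162, proj(x) = scale * x
proj(x) = [-5.781596, -1.604099]
Step 3: Dot product.
a^T * proj(x) = 3*(-5.781596) - 4*(-1.604099) = -10.9284


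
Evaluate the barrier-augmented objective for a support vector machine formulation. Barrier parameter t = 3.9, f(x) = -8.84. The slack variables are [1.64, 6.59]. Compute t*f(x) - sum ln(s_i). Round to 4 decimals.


Step 1: Compute log-barrier.
ln values: [0.4947, 1.8856]
phi = -(0.4947 + 1.8856) = -2.3802
Step 2: Compute augmented objective.
t*f(x) = 3.9*-8.84 = -34.476
Total = -34.476 - 2.3802 = -36.8562


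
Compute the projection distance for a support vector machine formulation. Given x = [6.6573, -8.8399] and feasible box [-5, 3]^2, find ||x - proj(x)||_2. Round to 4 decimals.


Project each component onto [-5, 3].
clip(6.6573) = 3.0, clip(-8.8399) = -5.0
Projection = [3.0, -5.0]
Squared diffs: [13.3758, 14.7448]
Distance = sqrt(28.1206) = 5.3029


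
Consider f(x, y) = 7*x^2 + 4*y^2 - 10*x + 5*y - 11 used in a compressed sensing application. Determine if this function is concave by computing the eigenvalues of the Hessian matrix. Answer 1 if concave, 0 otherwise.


The Hessian of f(x,y) = 7*x^2 + 4*y^2 - 10*x + 5*y - 11 is:
H = [[14, 0], [0, 8]]
Trace = 14 + 8 = 22
Determinant = 14*8 - (0)^2 = 112
Discriminant = (22)^2 - 4*112 = 36.0
Eigenvalues: lambda_1 = 8.0, lambda_2 = 14.0
The function is not concave.

0


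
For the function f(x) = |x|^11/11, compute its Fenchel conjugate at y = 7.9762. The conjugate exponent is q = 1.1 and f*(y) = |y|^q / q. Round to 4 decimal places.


The conjugate exponent q satisfies 1/p + 1/q = 1.
p = 11, so q = 11/(11 - 1) = 1.1
|y|^q = 7.9762^1.1 = 9.8169
f*(7.9762) = 9.8169 / 1.1 = 8.9245


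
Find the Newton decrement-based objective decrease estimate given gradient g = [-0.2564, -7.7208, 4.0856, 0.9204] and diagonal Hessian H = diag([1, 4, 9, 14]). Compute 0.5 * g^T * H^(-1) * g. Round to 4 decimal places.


Step 1: H is diagonal, so H^(-1) * g = [-0.2564, -1.9302, 0.454, 0.0657].
Step 2: g^T H^(-1) g = sum_i g_i^2 / H_ii
  = (-0.2564)^2/1 + (-7.7208)^2/4 + (4.0856)^2/9 + (0.9204)^2/14
  = 0.0657 + 14.9027 + 1.8547 + 0.0605 = 16.8836
Step 3: Objective decrease = 0.5 * g^T H^(-1) g = 8.4418


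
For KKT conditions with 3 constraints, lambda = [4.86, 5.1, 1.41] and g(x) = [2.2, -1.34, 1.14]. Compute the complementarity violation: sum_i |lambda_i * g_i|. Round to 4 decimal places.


KKT complementary slackness check:
lambda_1 * g_1 = 4.86 * 2.2 = 10.692
lambda_2 * g_2 = 5.1 * -1.34 = -6.834
lambda_3 * g_3 = 1.41 * 1.14 = 1.6074
Total violation = 10.692 + 6.834 + 1.6074 = 19.1334


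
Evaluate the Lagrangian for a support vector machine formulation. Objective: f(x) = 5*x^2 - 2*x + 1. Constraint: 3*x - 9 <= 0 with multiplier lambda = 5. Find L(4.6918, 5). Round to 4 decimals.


Step 1: Evaluate f(x).
f(4.6918) = 5*4.6918^2 - 2*4.6918 + 1 = 101.6813
Step 2: Evaluate g(x).
g(4.6918) = 3*4.6918 - 9 = 5.0754
Step 3: Compute Lagrangian.
L = 101.6813 + 5*5.0754 = 127.0583


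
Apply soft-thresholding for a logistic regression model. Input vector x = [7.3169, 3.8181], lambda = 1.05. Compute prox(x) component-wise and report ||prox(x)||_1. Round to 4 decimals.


Soft-thresholding with lambda = 1.05:
prox(7.3169) = sign(7.3169)*max(|7.3169| - 1.05, 0) = 6.2669
prox(3.8181) = sign(3.8181)*max(|3.8181| - 1.05, 0) = 2.7681
prox(x) = [6.2669, 2.7681]
||prox(x)||_1 = 6.2669 + 2.7681 = 9.035


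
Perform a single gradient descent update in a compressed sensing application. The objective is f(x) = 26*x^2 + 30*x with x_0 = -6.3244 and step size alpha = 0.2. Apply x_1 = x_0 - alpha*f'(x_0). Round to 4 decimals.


We compute the gradient at x_0 and apply the update.
f'(x) = 52*x + 30
f'(-6.3244) = 52*-6.3244 + 30 = -298.8688
x_1 = -6.3244 - 0.2*-298.8688 = 53.4494


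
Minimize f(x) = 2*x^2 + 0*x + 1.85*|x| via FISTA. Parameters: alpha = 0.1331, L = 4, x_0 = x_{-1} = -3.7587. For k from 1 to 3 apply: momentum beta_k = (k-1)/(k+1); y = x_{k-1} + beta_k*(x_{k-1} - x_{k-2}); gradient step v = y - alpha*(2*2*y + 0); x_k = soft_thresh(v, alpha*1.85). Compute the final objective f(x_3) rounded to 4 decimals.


FISTA on f(x) = 2*x^2 + 0*x + 1.85*|x|
L = 4, alpha = 0.1331
Iteration 1: beta = 0.0, y = -3.7587 + 0.0*(-3.7587 + 3.7587) = -3.7587
  grad(y) = -15.0348, v = y - alpha*grad = -1.7576
  prox(v) = soft_thresh(-1.7576, 0.2462) = -1.5113
Iteration 2: beta = 0.3333, y = -1.5113 + 0.3333*(-1.5113 + 3.7587) = -0.7622
  grad(y) = -3.0488, v = y - alpha*grad = -0.3564
  prox(v) = soft_thresh(-0.3564, 0.2462) = -0.1102
Iteration 3: beta = 0.5, y = -0.1102 + 0.5*(-0.1102 + 1.5113) = 0.5904
  grad(y) = 2.3616, v = y - alpha*grad = 0.2761
  prox(v) = soft_thresh(0.2761, 0.2462) = 0.0298
f(x_3) = 2*0.0298^2 + 0*0.0298 + 1.85*|0.0298| = 0.057


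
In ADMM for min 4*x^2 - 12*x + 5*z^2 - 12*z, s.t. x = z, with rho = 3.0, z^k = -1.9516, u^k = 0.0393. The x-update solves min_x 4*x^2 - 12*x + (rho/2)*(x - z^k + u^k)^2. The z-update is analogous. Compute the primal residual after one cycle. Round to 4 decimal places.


ADMM iteration with rho = 3.0, z^k = -1.9516, u^k = 0.0393
Step 1: x-update.
Minimize 4*x^2 - 12*x + (3.0/2)*(x + 1.9516 + 0.0393)^2
FOC: (2*4 + 3.0)*x = 12 + 3.0*(-1.9516 - 0.0393)
x^{k+1} = 0.5479
Step 2: z-update.
Minimize 5*z^2 - 12*z + (3.0/2)*(0.5479 - z + 0.0393)^2
FOC: (2*5 + 3.0)*z = 12 + 3.0*(0.5479 + 0.0393)
z^{k+1} = 1.0586
Step 3: u-update.
u^{k+1} = 0.0393 + 0.5479 - 1.0586 = -0.4714
Step 4: Primal residual = |0.5479 - 1.0586| = 0.5107


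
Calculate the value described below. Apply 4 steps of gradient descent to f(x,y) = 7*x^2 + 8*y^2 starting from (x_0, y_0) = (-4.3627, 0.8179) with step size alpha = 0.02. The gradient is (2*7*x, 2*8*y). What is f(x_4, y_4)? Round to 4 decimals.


Gradient descent on f(x,y) = 7*x^2 + 8*y^2.
Starting point: (-4.3627, 0.8179), alpha = 0.02
Step 1: grad_x = 2*7*-4.3627 = -61.0778, grad_y = 2*8*0.8179 = 13.0864
  x_1 = -4.3627 - 0.02*-61.0778 = -3.1411
  y_1 = 0.8179 - 0.02*13.0864 = 0.5562
Step 2: grad_x = 2*7*-3.1411 = -43.976, grad_y = 2*8*0.5562 = 8.8988
  x_2 = -3.1411 - 0.02*-43.976 = -2.2616
  y_2 = 0.5562 - 0.02*8.8988 = 0.3782
Step 3: grad_x = 2*7*-2.2616 = -31.6627, grad_y = 2*8*0.3782 = 6.0512
  x_3 = -2.2616 - 0.02*-31.6627 = -1.6284
  y_3 = 0.3782 - 0.02*6.0512 = 0.2572
Step 4: grad_x = 2*7*-1.6284 = -22.7972, grad_y = 2*8*0.2572 = 4.1148
  x_4 = -1.6284 - 0.02*-22.7972 = -1.1724
  y_4 = 0.2572 - 0.02*4.1148 = 0.1749
f(-1.1724, 0.1749) = 7*(-1.1724)^2 + 8*0.1749^2 = 9.8667


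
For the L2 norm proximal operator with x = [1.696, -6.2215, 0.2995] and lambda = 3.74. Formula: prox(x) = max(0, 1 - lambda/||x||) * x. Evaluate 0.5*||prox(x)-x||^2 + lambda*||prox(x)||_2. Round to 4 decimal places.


Step 1: Compute ||x||.
||x|| = 6.4555
Step 2: Compute scaling factor.
scale = max(0, 1 - 3.74/6.4555) = 0.4206
Step 3: prox(x) = [0.7134, -2.6171, 0.126]
||prox(x)|| = 2.7155
Step 4: Proximal objective.
0.5*||prox-x||^2 = 6.9938
lambda*||prox|| = 10.156
Total = 17.1497


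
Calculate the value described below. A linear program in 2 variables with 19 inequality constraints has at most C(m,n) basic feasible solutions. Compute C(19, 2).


Each vertex corresponds to some choice of n active constraints out of m, so the number of vertices is at most C(m, n) = m! / (n!(m-n)!).
m = 19, n = 2
Numerator: 19 * 18
Denominator: 2! = 2
C(19, 2) = 171


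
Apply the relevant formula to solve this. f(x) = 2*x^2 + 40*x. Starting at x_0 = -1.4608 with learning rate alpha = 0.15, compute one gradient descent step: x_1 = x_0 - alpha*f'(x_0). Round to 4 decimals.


We compute the gradient at x_0 and apply the update.
f'(x) = 4*x + 40
f'(-1.4608) = 4*-1.4608 + 40 = 34.1568
x_1 = -1.4608 - 0.15*34.1568 = -6.5843


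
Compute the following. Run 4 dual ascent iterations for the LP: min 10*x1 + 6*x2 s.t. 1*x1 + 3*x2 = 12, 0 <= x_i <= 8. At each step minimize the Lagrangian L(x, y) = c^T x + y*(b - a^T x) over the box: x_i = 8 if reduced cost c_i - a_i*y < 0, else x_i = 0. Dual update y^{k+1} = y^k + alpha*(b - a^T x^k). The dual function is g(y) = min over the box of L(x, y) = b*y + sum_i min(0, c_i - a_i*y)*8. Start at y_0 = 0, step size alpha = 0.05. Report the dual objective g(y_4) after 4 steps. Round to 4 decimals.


Dual ascent for LP: min 10*x1 + 6*x2, 1*x1 + 3*x2 = 12, 0 <= x_i <= 8
Step 1: y^k = 0.0, reduced costs: (10.0, 6.0)
  x^k = (0.0, 0.0), subgradient = b - a^T x = 12.0
  y^{k+1} = 0.0 + 0.05*12.0 = 0.6
Step 2: y^k = 0.6, reduced costs: (9.4, 4.2)
  x^k = (0.0, 0.0), subgradient = b - a^T x = 12.0
  y^{k+1} = 0.6 + 0.05*12.0 = 1.2
Step 3: y^k = 1.2, reduced costs: (8.8, 2.4)
  x^k = (0.0, 0.0), subgradient = b - a^T x = 12.0
  y^{k+1} = 1.2 + 0.05*12.0 = 1.8
Step 4: y^k = 1.8, reduced costs: (8.2, 0.6)
  x^k = (0.0, 0.0), subgradient = b - a^T x = 12.0
  y^{k+1} = 1.8 + 0.05*12.0 = 2.4
Dual objective at y_4 = 2.4: reduced costs (7.6, -1.2), box minimizer x = (0.0, 8.0)
g(y_4) = b*y + (c1 - a1*y)*x1 + (c2 - a2*y)*x2 = 12*2.4 + 7.6*0.0 + (-1.2)*8.0 = 28.8 + 0.0 - 9.6 = 19.2


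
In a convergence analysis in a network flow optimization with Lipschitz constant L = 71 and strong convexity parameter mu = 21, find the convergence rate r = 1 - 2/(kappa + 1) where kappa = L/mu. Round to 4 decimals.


Step 1: Compute the condition number.
kappa = L/mu = 71/21 = 3.381
Step 2: Compute the convergence rate.
r = 1 - 2/(kappa + 1) = 1 - 2*mu/(L + mu) = (L - mu)/(L + mu) = 50/92 = 0.5435


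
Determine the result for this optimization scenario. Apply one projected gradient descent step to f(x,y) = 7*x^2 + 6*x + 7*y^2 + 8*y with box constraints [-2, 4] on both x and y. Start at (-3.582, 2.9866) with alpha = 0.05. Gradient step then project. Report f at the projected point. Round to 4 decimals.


Step 1: Compute gradient at (-3.582, 2.9866).
grad_x = 2*7*-3.582 + 6 = -44.148
grad_y = 2*7*2.9866 + 8 = 49.8124
Step 2: Gradient step.
x_raw = -3.582 - 0.05*-44.148 = -1.3746
y_raw = 2.9866 - 0.05*49.8124 = 0.496
Step 3: Project onto [-2, 4].
x_proj = clip(-1.3746) = -1.3746
y_proj = clip(0.496) = 0.496
Step 4: Evaluate f.
f(-1.3746, 0.496) = 10.6689


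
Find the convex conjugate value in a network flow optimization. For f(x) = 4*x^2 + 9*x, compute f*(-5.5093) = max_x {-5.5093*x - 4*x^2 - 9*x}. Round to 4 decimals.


f*(y) = sup_x {y*x - a*x^2 - b*x} = sup_x {(y-b)*x - a*x^2}
FOC: (y - b) - 2a*x = 0 => x* = (y - b)/(2a)
x* = (-5.5093 - 9)/(2*4) = -1.8137
f*(-5.5093) = (y-b)^2/(4a) = (-5.5093 - 9)^2/(4*4)
= 210.5198/16 = 13.1575


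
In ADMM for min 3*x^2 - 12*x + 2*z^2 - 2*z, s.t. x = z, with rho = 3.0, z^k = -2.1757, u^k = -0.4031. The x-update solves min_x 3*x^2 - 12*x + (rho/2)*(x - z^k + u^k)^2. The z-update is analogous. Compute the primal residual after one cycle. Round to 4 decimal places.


ADMM iteration with rho = 3.0, z^k = -2.1757, u^k = -0.4031
Step 1: x-update.
Minimize 3*x^2 - 12*x + (3.0/2)*(x + 2.1757 - 0.4031)^2
FOC: (2*3 + 3.0)*x = 12 + 3.0*(-2.1757 + 0.4031)
x^{k+1} = 0.7425
Step 2: z-update.
Minimize 2*z^2 - 2*z + (3.0/2)*(0.7425 - z - 0.4031)^2
FOC: (2*2 + 3.0)*z = 2 + 3.0*(0.7425 - 0.4031)
z^{k+1} = 0.4312
Step 3: u-update.
u^{k+1} = -0.4031 + 0.7425 - 0.4312 = -0.0918
Step 4: Primal residual = |0.7425 - 0.4312| = 0.3113


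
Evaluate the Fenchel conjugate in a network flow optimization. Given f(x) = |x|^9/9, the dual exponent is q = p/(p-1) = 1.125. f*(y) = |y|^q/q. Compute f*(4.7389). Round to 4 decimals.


The conjugate exponent q satisfies 1/p + 1/q = 1.
p = 9, so q = 9/(9 - 1) = 1.125
|y|^q = 4.7389^1.125 = 5.7562
f*(4.7389) = 5.7562 / 1.125 = 5.1166


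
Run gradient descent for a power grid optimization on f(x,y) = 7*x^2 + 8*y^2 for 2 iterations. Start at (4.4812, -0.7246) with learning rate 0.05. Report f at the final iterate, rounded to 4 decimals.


Gradient descent on f(x,y) = 7*x^2 + 8*y^2.
Starting point: (4.4812, -0.7246), alpha = 0.05
Step 1: grad_x = 2*7*4.4812 = 62.7368, grad_y = 2*8*-0.7246 = -11.5936
  x_1 = 4.4812 - 0.05*62.7368 = 1.3444
  y_1 = -0.7246 - 0.05*-11.5936 = -0.1449
Step 2: grad_x = 2*7*1.3444 = 18.821, grad_y = 2*8*-0.1449 = -2.3187
  x_2 = 1.3444 - 0.05*18.821 = 0.4033
  y_2 = -0.1449 - 0.05*-2.3187 = -0.029
f(0.4033, -0.029) = 7*0.4033^2 + 8*(-0.029)^2 = 1.1453


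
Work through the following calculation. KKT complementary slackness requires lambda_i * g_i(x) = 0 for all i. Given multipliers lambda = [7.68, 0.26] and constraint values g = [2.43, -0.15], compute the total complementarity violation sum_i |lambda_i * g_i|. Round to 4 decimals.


KKT complementary slackness check:
lambda_1 * g_1 = 7.68 * 2.43 = 18.6624
lambda_2 * g_2 = 0.26 * -0.15 = -0.039
Total violation = 18.6624 + 0.039 = 18.7014


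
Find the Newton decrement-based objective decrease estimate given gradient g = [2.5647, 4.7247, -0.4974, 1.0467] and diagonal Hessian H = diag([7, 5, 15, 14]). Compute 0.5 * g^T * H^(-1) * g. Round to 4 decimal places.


Step 1: H is diagonal, so H^(-1) * g = [0.3664, 0.9449, -0.0332, 0.0748].
Step 2: g^T H^(-1) g = sum_i g_i^2 / H_ii
  = (2.5647)^2/7 + (4.7247)^2/5 + (-0.4974)^2/15 + (1.0467)^2/14
  = 0.9397 + 4.4646 + 0.0165 + 0.0783 = 5.499
Step 3: Objective decrease = 0.5 * g^T H^(-1) g = 2.7495


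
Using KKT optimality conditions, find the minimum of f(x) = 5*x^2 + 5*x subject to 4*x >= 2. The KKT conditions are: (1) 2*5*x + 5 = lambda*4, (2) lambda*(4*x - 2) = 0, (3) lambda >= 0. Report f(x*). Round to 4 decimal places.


Step 1: Try lambda = 0 (constraint inactive).
x_unc = -5/(2*5) = -0.5
Check: 4*-0.5 = -2.0 < 2 -- violated!
Step 2: Constraint must be active: 4*x = 2
x* = 2/4 = 0.5
lambda = (2*5*0.5 + 5)/4 = 2.5
Step 3: Compute optimal value.
f(x*) = 5*0.5^2 + 5*0.5 = 3.75


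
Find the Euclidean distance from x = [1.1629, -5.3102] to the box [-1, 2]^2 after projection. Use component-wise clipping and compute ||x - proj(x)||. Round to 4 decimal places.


Project each component onto [-1, 2].
clip(1.1629) = 1.1629, clip(-5.3102) = -1.0
Projection = [1.1629, -1.0]
Squared diffs: [0.0, 18.5778]
Distance = sqrt(18.5778) = 4.3102


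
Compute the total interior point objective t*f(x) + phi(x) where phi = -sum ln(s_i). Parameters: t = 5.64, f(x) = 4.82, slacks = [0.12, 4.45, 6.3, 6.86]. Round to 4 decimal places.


Step 1: Compute log-barrier.
ln values: [-2.1203, 1.4929, 1.8405, 1.9257]
phi = -(-2.1203 + 1.4929 + 1.8405 + 1.9257) = -3.1389
Step 2: Compute augmented objective.
t*f(x) = 5.64*4.82 = 27.1848
Total = 27.1848 - 3.1389 = 24.0459


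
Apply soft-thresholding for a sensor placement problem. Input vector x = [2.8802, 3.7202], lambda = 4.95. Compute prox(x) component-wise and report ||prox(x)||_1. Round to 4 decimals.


Soft-thresholding with lambda = 4.95:
prox(2.8802) = sign(2.8802)*max(|2.8802| - 4.95, 0) = 0.0
prox(3.7202) = sign(3.7202)*max(|3.7202| - 4.95, 0) = 0.0
prox(x) = [0.0, 0.0]
||prox(x)||_1 = 0.0 + 0.0 = 0.0


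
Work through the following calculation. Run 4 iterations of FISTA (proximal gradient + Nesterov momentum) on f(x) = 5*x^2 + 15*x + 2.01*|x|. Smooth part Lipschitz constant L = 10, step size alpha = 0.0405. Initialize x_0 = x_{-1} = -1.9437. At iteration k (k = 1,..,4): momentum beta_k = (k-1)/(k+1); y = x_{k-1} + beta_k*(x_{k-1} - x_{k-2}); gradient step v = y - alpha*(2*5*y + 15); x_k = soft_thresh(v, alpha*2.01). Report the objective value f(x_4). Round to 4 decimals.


FISTA on f(x) = 5*x^2 + 15*x + 2.01*|x|
L = 10, alpha = 0.0405
Iteration 1: beta = 0.0, y = -1.9437 + 0.0*(-1.9437 + 1.9437) = -1.9437
  grad(y) = -4.437, v = y - alpha*grad = -1.764
  prox(v) = soft_thresh(-1.764, 0.0814) = -1.6826
Iteration 2: beta = 0.3333, y = -1.6826 + 0.3333*(-1.6826 + 1.9437) = -1.5956
  grad(y) = -0.9556, v = y - alpha*grad = -1.5569
  prox(v) = soft_thresh(-1.5569, 0.0814) = -1.4755
Iteration 3: beta = 0.5, y = -1.4755 + 0.5*(-1.4755 + 1.6826) = -1.3719
  grad(y) = 1.2812, v = y - alpha*grad = -1.4238
  prox(v) = soft_thresh(-1.4238, 0.0814) = -1.3424
Iteration 4: beta = 0.6, y = -1.3424 + 0.6*(-1.3424 + 1.4755) = -1.2625
  grad(y) = 2.3749, v = y - alpha*grad = -1.3587
  prox(v) = soft_thresh(-1.3587, 0.0814) = -1.2773
f(x_4) = 5*(-1.2773)^2 + 15*(-1.2773) + 2.01*|-1.2773| = -8.4346


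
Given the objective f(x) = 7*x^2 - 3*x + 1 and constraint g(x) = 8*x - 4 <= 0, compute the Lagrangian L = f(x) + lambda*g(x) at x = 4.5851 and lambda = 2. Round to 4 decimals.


Step 1: Evaluate f(x).
f(4.5851) = 7*4.5851^2 - 3*4.5851 + 1 = 134.4067
Step 2: Evaluate g(x).
g(4.5851) = 8*4.5851 - 4 = 32.6808
Step 3: Compute Lagrangian.
L = 134.4067 + 2*32.6808 = 199.7683


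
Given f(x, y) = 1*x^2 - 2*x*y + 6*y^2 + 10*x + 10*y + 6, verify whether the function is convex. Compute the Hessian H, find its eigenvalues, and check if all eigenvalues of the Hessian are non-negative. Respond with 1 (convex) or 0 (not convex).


The Hessian of f(x,y) = 1*x^2 - 2*x*y + 6*y^2 + 10*x + 10*y + 6 is:
H = [[2, -2], [-2, 12]]
Trace = 2 + 12 = 14
Determinant = 2*12 - (-2)^2 = 20
Discriminant = (14)^2 - 4*20 = 116.0
Eigenvalues: lambda_1 = 1.6148, lambda_2 = 12.3852
The function is convex.

1


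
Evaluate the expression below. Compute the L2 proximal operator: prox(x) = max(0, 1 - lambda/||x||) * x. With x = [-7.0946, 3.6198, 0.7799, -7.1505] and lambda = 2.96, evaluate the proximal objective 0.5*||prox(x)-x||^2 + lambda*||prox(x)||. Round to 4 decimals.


Step 1: Compute ||x||.
||x|| = 10.7319
Step 2: Compute scaling factor.
scale = max(0, 1 - 2.96/10.7319) = 0.7242
Step 3: prox(x) = [-5.1378, 2.6214, 0.5648, -5.1783]
||prox(x)|| = 7.7719
Step 4: Proximal objective.
0.5*||prox-x||^2 = 4.3808
lambda*||prox|| = 23.0048
Total = 27.3857


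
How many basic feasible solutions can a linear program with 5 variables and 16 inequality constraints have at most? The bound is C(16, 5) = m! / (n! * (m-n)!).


Each vertex corresponds to some choice of n active constraints out of m, so the number of vertices is at most C(m, n) = m! / (n!(m-n)!).
m = 16, n = 5
Numerator: 16 * 15 * 14 * 13 * 12
Denominator: 5! = 120
C(16, 5) = 4368


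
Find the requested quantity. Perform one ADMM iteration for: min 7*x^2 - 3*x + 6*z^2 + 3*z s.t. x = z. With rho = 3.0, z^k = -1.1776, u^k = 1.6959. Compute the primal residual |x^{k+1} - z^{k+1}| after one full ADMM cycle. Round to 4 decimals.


ADMM iteration with rho = 3.0, z^k = -1.1776, u^k = 1.6959
Step 1: x-update.
Minimize 7*x^2 - 3*x + (3.0/2)*(x + 1.1776 + 1.6959)^2
FOC: (2*7 + 3.0)*x = 3 + 3.0*(-1.1776 - 1.6959)
x^{k+1} = -0.3306
Step 2: z-update.
Minimize 6*z^2 + 3*z + (3.0/2)*(-0.3306 - z + 1.6959)^2
FOC: (2*6 + 3.0)*z = -3 + 3.0*(-0.3306 + 1.6959)
z^{k+1} = 0.0731
Step 3: u-update.
u^{k+1} = 1.6959 - 0.3306 - 0.0731 = 1.2922
Step 4: Primal residual = |-0.3306 - 0.0731| = 0.4037


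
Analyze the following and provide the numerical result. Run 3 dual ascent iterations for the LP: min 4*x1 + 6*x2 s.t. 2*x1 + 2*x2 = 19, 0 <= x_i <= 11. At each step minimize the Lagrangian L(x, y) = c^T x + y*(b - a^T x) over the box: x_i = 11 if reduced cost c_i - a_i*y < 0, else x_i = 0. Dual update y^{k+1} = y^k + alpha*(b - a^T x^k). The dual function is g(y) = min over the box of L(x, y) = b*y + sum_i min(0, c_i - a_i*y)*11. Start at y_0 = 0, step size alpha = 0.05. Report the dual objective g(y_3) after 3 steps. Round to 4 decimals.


Dual ascent for LP: min 4*x1 + 6*x2, 2*x1 + 2*x2 = 19, 0 <= x_i <= 11
Step 1: y^k = 0.0, reduced costs: (4.0, 6.0)
  x^k = (0.0, 0.0), subgradient = b - a^T x = 19.0
  y^{k+1} = 0.0 + 0.05*19.0 = 0.95
Step 2: y^k = 0.95, reduced costs: (2.1, 4.1)
  x^k = (0.0, 0.0), subgradient = b - a^T x = 19.0
  y^{k+1} = 0.95 + 0.05*19.0 = 1.9
Step 3: y^k = 1.9, reduced costs: (0.2, 2.2)
  x^k = (0.0, 0.0), subgradient = b - a^T x = 19.0
  y^{k+1} = 1.9 + 0.05*19.0 = 2.85
Dual objective at y_3 = 2.85: reduced costs (-1.7, 0.3), box minimizer x = (11.0, 0.0)
g(y_3) = b*y + (c1 - a1*y)*x1 + (c2 - a2*y)*x2 = 19*2.85 + (-1.7)*11.0 + 0.3*0.0 = 54.15 - 18.7 + 0.0 = 35.45


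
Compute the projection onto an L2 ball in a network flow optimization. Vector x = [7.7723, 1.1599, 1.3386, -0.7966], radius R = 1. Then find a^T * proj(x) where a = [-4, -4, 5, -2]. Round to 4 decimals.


Step 1: Compute ||x|| (intermediates to 6 decimals).
||x|| = sqrt(7.7723^2 + 1.1599^2 + 1.3386^2 + (-0.7966)^2) = 8.011269
Step 2: Project.
Since ||x|| > R, scale = R/||x|| = 1/8.011269 = 0.124824, proj(x) = scale * x
proj(x) = [0.97017, 0.144783, 0.167089, -0.099435]
Step 3: Dot product.
a^T * proj(x) = -4*0.97017 - 4*0.144783 + 5*0.167089 - 2*(-0.099435) = -3.4255


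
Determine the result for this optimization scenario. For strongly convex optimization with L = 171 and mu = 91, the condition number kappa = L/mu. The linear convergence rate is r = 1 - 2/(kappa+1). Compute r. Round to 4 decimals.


Step 1: Compute the condition number.
kappa = L/mu = 171/91 = 1.8791
Step 2: Compute the convergence rate.
r = 1 - 2/(kappa + 1) = 1 - 2*mu/(L + mu) = (L - mu)/(L + mu) = 80/262 = 0.3053


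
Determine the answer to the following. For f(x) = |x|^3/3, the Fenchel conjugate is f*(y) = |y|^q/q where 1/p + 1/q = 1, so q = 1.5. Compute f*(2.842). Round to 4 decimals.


The conjugate exponent q satisfies 1/p + 1/q = 1.
p = 3, so q = 3/(3 - 1) = 1.5
|y|^q = 2.842^1.5 = 4.7911
f*(2.842) = 4.7911 / 1.5 = 3.1941


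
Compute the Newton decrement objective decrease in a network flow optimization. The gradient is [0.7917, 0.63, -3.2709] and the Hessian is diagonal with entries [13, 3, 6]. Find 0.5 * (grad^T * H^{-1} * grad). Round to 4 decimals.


Step 1: H is diagonal, so H^(-1) * g = [0.0609, 0.21, -0.5452].
Step 2: g^T H^(-1) g = sum_i g_i^2 / H_ii
  = (0.7917)^2/13 + (0.63)^2/3 + (-3.2709)^2/6
  = 0.0482 + 0.1323 + 1.7831 = 1.9636
Step 3: Objective decrease = 0.5 * g^T H^(-1) g = 0.9818


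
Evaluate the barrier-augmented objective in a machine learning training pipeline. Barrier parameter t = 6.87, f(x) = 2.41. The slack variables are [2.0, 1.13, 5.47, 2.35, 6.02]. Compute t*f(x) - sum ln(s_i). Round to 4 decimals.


Step 1: Compute log-barrier.
ln values: [0.6931, 0.1222, 1.6993, 0.8544, 1.7951]
phi = -(0.6931 + 0.1222 + 1.6993 + 0.8544 + 1.7951) = -5.1641
Step 2: Compute augmented objective.
t*f(x) = 6.87*2.41 = 16.5567
Total = 16.5567 - 5.1641 = 11.3926


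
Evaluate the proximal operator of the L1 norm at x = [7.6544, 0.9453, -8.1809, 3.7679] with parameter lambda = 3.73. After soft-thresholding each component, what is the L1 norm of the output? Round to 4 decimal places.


Soft-thresholding with lambda = 3.73:
prox(7.6544) = sign(7.6544)*max(|7.6544| - 3.73, 0) = 3.9244
prox(0.9453) = sign(0.9453)*max(|0.9453| - 3.73, 0) = 0.0
prox(-8.1809) = sign(-8.1809)*max(|-8.1809| - 3.73, 0) = -4.4509
prox(3.7679) = sign(3.7679)*max(|3.7679| - 3.73, 0) = 0.0379
prox(x) = [3.9244, 0.0, -4.4509, 0.0379]
||prox(x)||_1 = 3.9244 + 0.0 + 4.4509 + 0.0379 = 8.4132


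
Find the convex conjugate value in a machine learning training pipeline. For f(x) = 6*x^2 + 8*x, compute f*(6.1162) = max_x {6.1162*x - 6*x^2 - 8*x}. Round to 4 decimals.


f*(y) = sup_x {y*x - a*x^2 - b*x} = sup_x {(y-b)*x - a*x^2}
FOC: (y - b) - 2a*x = 0 => x* = (y - b)/(2a)
x* = (6.1162 - 8)/(2*6) = -0.157
f*(6.1162) = (y-b)^2/(4a) = (6.1162 - 8)^2/(4*6)
= 3.5487/24 = 0.1479


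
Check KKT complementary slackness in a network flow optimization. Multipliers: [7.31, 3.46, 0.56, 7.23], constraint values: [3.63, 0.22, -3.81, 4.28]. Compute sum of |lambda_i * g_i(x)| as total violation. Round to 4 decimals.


KKT complementary slackness check:
lambda_1 * g_1 = 7.31 * 3.63 = 26.5353
lambda_2 * g_2 = 3.46 * 0.22 = 0.7612
lambda_3 * g_3 = 0.56 * -3.81 = -2.1336
lambda_4 * g_4 = 7.23 * 4.28 = 30.9444
Total violation = 26.5353 + 0.7612 + 2.1336 + 30.9444 = 60.3745


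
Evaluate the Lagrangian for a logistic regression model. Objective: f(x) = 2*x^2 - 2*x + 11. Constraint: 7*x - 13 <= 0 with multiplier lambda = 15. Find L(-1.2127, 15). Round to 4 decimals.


Step 1: Evaluate f(x).
f(-1.2127) = 2*(-1.2127)^2 - 2*(-1.2127) + 11 = 16.3667
Step 2: Evaluate g(x).
g(-1.2127) = 7*-1.2127 - 13 = -21.4889
Step 3: Compute Lagrangian.
L = 16.3667 + 15*-21.4889 = -305.9668


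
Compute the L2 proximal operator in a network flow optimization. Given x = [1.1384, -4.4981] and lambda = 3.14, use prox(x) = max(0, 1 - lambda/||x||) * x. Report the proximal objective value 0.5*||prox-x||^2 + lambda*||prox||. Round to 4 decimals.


Step 1: Compute ||x||.
||x|| = 4.6399
Step 2: Compute scaling factor.
scale = max(0, 1 - 3.14/4.6399) = 0.3233
Step 3: prox(x) = [0.368, -1.4541]
||prox(x)|| = 1.4999
Step 4: Proximal objective.
0.5*||prox-x||^2 = 4.9298
lambda*||prox|| = 4.7097
Total = 9.6395


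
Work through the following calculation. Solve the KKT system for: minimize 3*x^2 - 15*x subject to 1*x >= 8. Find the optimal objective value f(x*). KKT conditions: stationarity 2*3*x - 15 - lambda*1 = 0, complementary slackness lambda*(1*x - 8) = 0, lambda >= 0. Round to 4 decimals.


Step 1: Try lambda = 0 (constraint inactive).
x_unc = 15/(2*3) = 2.5
Check: 1*2.5 = 2.5 < 8 -- violated!
Step 2: Constraint must be active: 1*x = 8
x* = 8/1 = 8.0
lambda = (2*3*8.0 - 15)/1 = 33.0
Step 3: Compute optimal value.
f(x*) = 3*8.0^2 - 15*8.0 = 72.0


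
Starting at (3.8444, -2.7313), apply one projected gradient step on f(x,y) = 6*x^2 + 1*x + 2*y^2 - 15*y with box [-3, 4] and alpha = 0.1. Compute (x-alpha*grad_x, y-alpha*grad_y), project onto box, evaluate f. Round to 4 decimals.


Step 1: Compute gradient at (3.8444, -2.7313).
grad_x = 2*6*3.8444 + 1 = 47.1328
grad_y = 2*2*-2.7313 - 15 = -25.9252
Step 2: Gradient step.
x_raw = 3.8444 - 0.1*47.1328 = -0.8689
y_raw = -2.7313 - 0.1*-25.9252 = -0.1388
Step 3: Project onto [-3, 4].
x_proj = clip(-0.8689) = -0.8689
y_proj = clip(-0.1388) = -0.1388
Step 4: Evaluate f.
f(-0.8689, -0.1388) = 5.7811


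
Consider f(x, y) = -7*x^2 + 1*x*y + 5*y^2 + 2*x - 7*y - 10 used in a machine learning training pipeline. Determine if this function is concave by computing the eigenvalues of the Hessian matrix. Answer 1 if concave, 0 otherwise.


The Hessian of f(x,y) = -7*x^2 + 1*x*y + 5*y^2 + 2*x - 7*y - 10 is:
H = [[-14, 1], [1, 10]]
Trace = -14 + 10 = -4
Determinant = -14*10 - (1)^2 = -141
Discriminant = (-4)^2 - 4*-141 = 580.0
Eigenvalues: lambda_1 = -14.0416, lambda_2 = 10.0416
The function is not concave.

0


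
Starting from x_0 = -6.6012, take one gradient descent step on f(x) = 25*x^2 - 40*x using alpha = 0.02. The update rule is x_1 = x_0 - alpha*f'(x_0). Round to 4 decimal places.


We compute the gradient at x_0 and apply the update.
f'(x) = 50*x - 40
f'(-6.6012) = 50*-6.6012 - 40 = -370.06
x_1 = -6.6012 - 0.02*-370.06 = 0.8


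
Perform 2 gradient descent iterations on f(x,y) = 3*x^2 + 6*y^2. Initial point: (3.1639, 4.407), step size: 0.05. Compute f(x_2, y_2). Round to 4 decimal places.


Gradient descent on f(x,y) = 3*x^2 + 6*y^2.
Starting point: (3.1639, 4.407), alpha = 0.05
Step 1: grad_x = 2*3*3.1639 = 18.9834, grad_y = 2*6*4.407 = 52.884
  x_1 = 3.1639 - 0.05*18.9834 = 2.2147
  y_1 = 4.407 - 0.05*52.884 = 1.7628
Step 2: grad_x = 2*3*2.2147 = 13.2884, grad_y = 2*6*1.7628 = 21.1536
  x_2 = 2.2147 - 0.05*13.2884 = 1.5503
  y_2 = 1.7628 - 0.05*21.1536 = 0.7051
f(1.5503, 0.7051) = 3*1.5503^2 + 6*0.7051^2 = 10.1936


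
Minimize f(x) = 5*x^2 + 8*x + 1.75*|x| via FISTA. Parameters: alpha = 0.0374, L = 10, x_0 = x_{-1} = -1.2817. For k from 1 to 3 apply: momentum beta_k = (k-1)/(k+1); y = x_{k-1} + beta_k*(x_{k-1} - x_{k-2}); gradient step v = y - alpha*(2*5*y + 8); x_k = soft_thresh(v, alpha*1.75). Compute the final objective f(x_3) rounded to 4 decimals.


FISTA on f(x) = 5*x^2 + 8*x + 1.75*|x|
L = 10, alpha = 0.0374
Iteration 1: beta = 0.0, y = -1.2817 + 0.0*(-1.2817 + 1.2817) = -1.2817
  grad(y) = -4.817, v = y - alpha*grad = -1.1015
  prox(v) = soft_thresh(-1.1015, 0.0655) = -1.0361
Iteration 2: beta = 0.3333, y = -1.0361 + 0.3333*(-1.0361 + 1.2817) = -0.9542
  grad(y) = -1.5423, v = y - alpha*grad = -0.8965
  prox(v) = soft_thresh(-0.8965, 0.0655) = -0.8311
Iteration 3: beta = 0.5, y = -0.8311 + 0.5*(-0.8311 + 1.0361) = -0.7286
  grad(y) = 0.714, v = y - alpha*grad = -0.7553
  prox(v) = soft_thresh(-0.7553, 0.0655) = -0.6899
f(x_3) = 5*(-0.6899)^2 + 8*(-0.6899) + 1.75*|-0.6899| = -1.9321


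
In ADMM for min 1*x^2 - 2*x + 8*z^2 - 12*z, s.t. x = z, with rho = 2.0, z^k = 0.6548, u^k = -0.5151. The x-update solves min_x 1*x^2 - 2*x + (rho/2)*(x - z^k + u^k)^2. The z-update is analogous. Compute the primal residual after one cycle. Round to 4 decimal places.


ADMM iteration with rho = 2.0, z^k = 0.6548, u^k = -0.5151
Step 1: x-update.
Minimize 1*x^2 - 2*x + (2.0/2)*(x - 0.6548 - 0.5151)^2
FOC: (2*1 + 2.0)*x = 2 + 2.0*(0.6548 + 0.5151)
x^{k+1} = 1.085
Step 2: z-update.
Minimize 8*z^2 - 12*z + (2.0/2)*(1.085 - z - 0.5151)^2
FOC: (2*8 + 2.0)*z = 12 + 2.0*(1.085 - 0.5151)
z^{k+1} = 0.73
Step 3: u-update.
u^{k+1} = -0.5151 + 1.085 - 0.73 = -0.1601
Step 4: Primal residual = |1.085 - 0.73| = 0.355


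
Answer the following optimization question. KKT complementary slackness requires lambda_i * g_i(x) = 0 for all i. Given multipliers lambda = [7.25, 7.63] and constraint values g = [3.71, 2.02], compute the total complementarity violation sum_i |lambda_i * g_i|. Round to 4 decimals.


KKT complementary slackness check:
lambda_1 * g_1 = 7.25 * 3.71 = 26.8975
lambda_2 * g_2 = 7.63 * 2.02 = 15.4126
Total violation = 26.8975 + 15.4126 = 42.3101


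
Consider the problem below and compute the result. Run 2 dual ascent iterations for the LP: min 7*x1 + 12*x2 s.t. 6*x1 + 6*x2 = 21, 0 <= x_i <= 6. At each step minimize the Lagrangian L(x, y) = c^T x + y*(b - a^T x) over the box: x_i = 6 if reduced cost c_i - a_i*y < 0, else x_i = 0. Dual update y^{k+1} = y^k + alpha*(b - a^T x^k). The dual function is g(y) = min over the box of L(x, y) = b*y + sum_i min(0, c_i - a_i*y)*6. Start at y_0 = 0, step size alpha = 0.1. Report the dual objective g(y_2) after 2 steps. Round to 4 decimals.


Dual ascent for LP: min 7*x1 + 12*x2, 6*x1 + 6*x2 = 21, 0 <= x_i <= 6
Step 1: y^k = 0.0, reduced costs: (7.0, 12.0)
  x^k = (0.0, 0.0), subgradient = b - a^T x = 21.0
  y^{k+1} = 0.0 + 0.1*21.0 = 2.1
Step 2: y^k = 2.1, reduced costs: (-5.6, -0.6)
  x^k = (6.0, 6.0), subgradient = b - a^T x = -51.0
  y^{k+1} = 2.1 + 0.1*-51.0 = -3.0
Dual objective at y_2 = -3.0: reduced costs (25.0, 30.0), box minimizer x = (0.0, 0.0)
g(y_2) = b*y + (c1 - a1*y)*x1 + (c2 - a2*y)*x2 = 21*(-3.0) + 25.0*0.0 + 30.0*0.0 = -63.0 + 0.0 + 0.0 = -63.0


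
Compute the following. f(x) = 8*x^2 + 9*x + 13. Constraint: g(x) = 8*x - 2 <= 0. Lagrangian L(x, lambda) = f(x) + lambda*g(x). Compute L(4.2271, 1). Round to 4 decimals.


Step 1: Evaluate f(x).
f(4.2271) = 8*4.2271^2 + 9*4.2271 + 13 = 193.9909
Step 2: Evaluate g(x).
g(4.2271) = 8*4.2271 - 2 = 31.8168
Step 3: Compute Lagrangian.
L = 193.9909 + 1*31.8168 = 225.8077


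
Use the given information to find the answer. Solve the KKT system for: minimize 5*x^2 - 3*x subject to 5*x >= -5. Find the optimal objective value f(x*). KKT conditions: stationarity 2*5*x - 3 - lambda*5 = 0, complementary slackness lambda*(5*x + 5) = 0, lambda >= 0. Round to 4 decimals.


Step 1: Try lambda = 0 (constraint inactive).
Stationarity: 2*5*x - 3 = 0
x* = 3/(2*5) = 0.3
Check constraint: 5*0.3 = 1.5 >= -5 -- satisfied.
Step 2: Compute optimal value.
f(x*) = 5*0.3^2 - 3*0.3 = -0.45


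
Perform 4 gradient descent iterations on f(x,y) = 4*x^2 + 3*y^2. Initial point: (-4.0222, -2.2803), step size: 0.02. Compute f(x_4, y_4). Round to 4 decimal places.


Gradient descent on f(x,y) = 4*x^2 + 3*y^2.
Starting point: (-4.0222, -2.2803), alpha = 0.02
Step 1: grad_x = 2*4*-4.0222 = -32.1776, grad_y = 2*3*-2.2803 = -13.6818
  x_1 = -4.0222 - 0.02*-32.1776 = -3.3786
  y_1 = -2.2803 - 0.02*-13.6818 = -2.0067
Step 2: grad_x = 2*4*-3.3786 = -27.0292, grad_y = 2*3*-2.0067 = -12.04
  x_2 = -3.3786 - 0.02*-27.0292 = -2.8381
  y_2 = -2.0067 - 0.02*-12.04 = -1.7659
Step 3: grad_x = 2*4*-2.8381 = -22.7045, grad_y = 2*3*-1.7659 = -10.5952
  x_3 = -2.8381 - 0.02*-22.7045 = -2.384
  y_3 = -1.7659 - 0.02*-10.5952 = -1.554
Step 4: grad_x = 2*4*-2.384 = -19.0718, grad_y = 2*3*-1.554 = -9.3238
  x_4 = -2.384 - 0.02*-19.0718 = -2.0025
  y_4 = -1.554 - 0.02*-9.3238 = -1.3675
f(-2.0025, -1.3675) = 4*(-2.0025)^2 + 3*(-1.3675)^2 = 21.6507


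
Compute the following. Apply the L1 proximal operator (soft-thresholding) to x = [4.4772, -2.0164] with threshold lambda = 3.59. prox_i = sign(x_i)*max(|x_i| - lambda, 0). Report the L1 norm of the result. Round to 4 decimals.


Soft-thresholding with lambda = 3.59:
prox(4.4772) = sign(4.4772)*max(|4.4772| - 3.59, 0) = 0.8872
prox(-2.0164) = sign(-2.0164)*max(|-2.0164| - 3.59, 0) = 0.0
prox(x) = [0.8872, 0.0]
||prox(x)||_1 = 0.8872 + 0.0 = 0.8872


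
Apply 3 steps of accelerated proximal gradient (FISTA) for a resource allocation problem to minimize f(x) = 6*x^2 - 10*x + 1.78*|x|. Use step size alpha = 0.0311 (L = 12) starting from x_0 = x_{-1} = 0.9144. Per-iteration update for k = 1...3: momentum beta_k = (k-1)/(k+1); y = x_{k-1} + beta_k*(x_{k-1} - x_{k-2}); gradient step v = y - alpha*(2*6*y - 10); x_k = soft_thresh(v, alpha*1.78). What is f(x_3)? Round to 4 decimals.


FISTA on f(x) = 6*x^2 - 10*x + 1.78*|x|
L = 12, alpha = 0.0311
Iteration 1: beta = 0.0, y = 0.9144 + 0.0*(0.9144 - 0.9144) = 0.9144
  grad(y) = 0.9728, v = y - alpha*grad = 0.8841
  prox(v) = soft_thresh(0.8841, 0.0554) = 0.8288
Iteration 2: beta = 0.3333, y = 0.8288 + 0.3333*(0.8288 - 0.9144) = 0.8003
  grad(y) = -0.397, v = y - alpha*grad = 0.8126
  prox(v) = soft_thresh(0.8126, 0.0554) = 0.7572
Iteration 3: beta = 0.5, y = 0.7572 + 0.5*(0.7572 - 0.8288) = 0.7215
  grad(y) = -1.3424, v = y - alpha*grad = 0.7632
  prox(v) = soft_thresh(0.7632, 0.0554) = 0.7079
f(x_3) = 6*0.7079^2 - 10*0.7079 + 1.78*|0.7079| = -2.8122


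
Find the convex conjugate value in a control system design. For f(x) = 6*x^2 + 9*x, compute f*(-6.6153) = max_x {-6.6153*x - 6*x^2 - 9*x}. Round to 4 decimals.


f*(y) = sup_x {y*x - a*x^2 - b*x} = sup_x {(y-b)*x - a*x^2}
FOC: (y - b) - 2a*x = 0 => x* = (y - b)/(2a)
x* = (-6.6153 - 9)/(2*6) = -1.3013
f*(-6.6153) = (y-b)^2/(4a) = (-6.6153 - 9)^2/(4*6)
= 243.8376/24 = 10.1599


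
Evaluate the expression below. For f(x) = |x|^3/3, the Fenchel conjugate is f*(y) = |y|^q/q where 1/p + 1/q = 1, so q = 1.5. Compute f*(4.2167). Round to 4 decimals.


The conjugate exponent q satisfies 1/p + 1/q = 1.
p = 3, so q = 3/(3 - 1) = 1.5
|y|^q = 4.2167^1.5 = 8.6588
f*(4.2167) = 8.6588 / 1.5 = 5.7726


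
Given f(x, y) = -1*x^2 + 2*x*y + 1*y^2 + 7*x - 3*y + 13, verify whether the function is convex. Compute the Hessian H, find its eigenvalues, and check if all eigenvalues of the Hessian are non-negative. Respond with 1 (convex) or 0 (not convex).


The Hessian of f(x,y) = -1*x^2 + 2*x*y + 1*y^2 + 7*x - 3*y + 13 is:
H = [[-2, 2], [2, 2]]
Trace = -2 + 2 = 0
Determinant = -2*2 - (2)^2 = -8
Discriminant = (0)^2 - 4*-8 = 32.0
Eigenvalues: lambda_1 = -2.8284, lambda_2 = 2.8284
The function is not convex.

0


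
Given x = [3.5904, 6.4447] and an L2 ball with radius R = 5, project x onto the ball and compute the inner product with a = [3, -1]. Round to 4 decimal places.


Step 1: Compute ||x|| (intermediates to 6 decimals).
||x|| = sqrt(3.5904^2 + 6.4447^2) = 7.377339
Step 2: Project.
Since ||x|| > R, scale = R/||x|| = 5/7.377339 = 0.677751, proj(x) = scale * x
proj(x) = [2.433397, 4.367902]
Step 3: Dot product.
a^T * proj(x) = 3*2.433397 - 1*4.367902 = 2.9323


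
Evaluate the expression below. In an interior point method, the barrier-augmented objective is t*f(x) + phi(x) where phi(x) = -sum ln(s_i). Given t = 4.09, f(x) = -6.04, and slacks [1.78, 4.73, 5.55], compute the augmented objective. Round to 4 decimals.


Step 1: Compute log-barrier.
ln values: [0.5766, 1.5539, 1.7138]
phi = -(0.5766 + 1.5539 + 1.7138) = -3.8443
Step 2: Compute augmented objective.
t*f(x) = 4.09*-6.04 = -24.7036
Total = -24.7036 - 3.8443 = -28.5479


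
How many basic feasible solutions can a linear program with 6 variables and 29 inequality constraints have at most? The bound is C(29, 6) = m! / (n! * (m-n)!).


Each vertex corresponds to some choice of n active constraints out of m, so the number of vertices is at most C(m, n) = m! / (n!(m-n)!).
m = 29, n = 6
Numerator: 29 * 28 * 27 * 26 * 25 * 24
Denominator: 6! = 720
C(29, 6) = 475020


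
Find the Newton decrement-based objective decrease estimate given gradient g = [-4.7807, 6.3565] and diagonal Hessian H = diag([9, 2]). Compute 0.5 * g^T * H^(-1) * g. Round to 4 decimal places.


Step 1: H is diagonal, so H^(-1) * g = [-0.5312, 3.1783].
Step 2: g^T H^(-1) g = sum_i g_i^2 / H_ii
  = (-4.7807)^2/9 + (6.3565)^2/2
  = 2.5395 + 20.2025 = 22.742
Step 3: Objective decrease = 0.5 * g^T H^(-1) g = 11.371


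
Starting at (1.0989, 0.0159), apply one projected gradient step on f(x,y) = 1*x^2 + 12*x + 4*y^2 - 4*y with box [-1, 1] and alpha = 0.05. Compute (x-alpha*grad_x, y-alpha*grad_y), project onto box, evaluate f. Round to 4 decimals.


Step 1: Compute gradient at (1.0989, 0.0159).
grad_x = 2*1*1.0989 + 12 = 14.1978
grad_y = 2*4*0.0159 - 4 = -3.8728
Step 2: Gradient step.
x_raw = 1.0989 - 0.05*14.1978 = 0.389
y_raw = 0.0159 - 0.05*-3.8728 = 0.2095
Step 3: Project onto [-1, 1].
x_proj = clip(0.389) = 0.389
y_proj = clip(0.2095) = 0.2095
Step 4: Evaluate f.
f(0.389, 0.2095) = 4.1569


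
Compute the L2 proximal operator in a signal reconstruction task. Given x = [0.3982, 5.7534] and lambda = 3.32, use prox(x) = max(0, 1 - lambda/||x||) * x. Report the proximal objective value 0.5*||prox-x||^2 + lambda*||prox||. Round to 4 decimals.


Step 1: Compute ||x||.
||x|| = 5.7672
Step 2: Compute scaling factor.
scale = max(0, 1 - 3.32/5.7672) = 0.4243
Step 3: prox(x) = [0.169, 2.4413]
||prox(x)|| = 2.4472
Step 4: Proximal objective.
0.5*||prox-x||^2 = 5.5112
lambda*||prox|| = 8.1247
Total = 13.6358
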